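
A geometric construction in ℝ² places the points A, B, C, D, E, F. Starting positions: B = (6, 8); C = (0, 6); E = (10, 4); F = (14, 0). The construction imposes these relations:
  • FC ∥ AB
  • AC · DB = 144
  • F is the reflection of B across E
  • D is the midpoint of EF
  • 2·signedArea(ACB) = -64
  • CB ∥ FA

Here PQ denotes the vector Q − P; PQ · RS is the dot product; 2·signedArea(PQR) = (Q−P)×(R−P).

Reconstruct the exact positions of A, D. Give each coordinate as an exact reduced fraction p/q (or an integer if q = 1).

1. A_x = 20  [FC ∥ AB ∩ CB ∥ FA]
2. A_y = 2  [FC ∥ AB ∩ CB ∥ FA]
   → A = (20, 2)
3. D_x = 12  [D is the midpoint of EF]
4. D_y = 2  [D is the midpoint of EF]
   → D = (12, 2)

A = (20, 2)
D = (12, 2)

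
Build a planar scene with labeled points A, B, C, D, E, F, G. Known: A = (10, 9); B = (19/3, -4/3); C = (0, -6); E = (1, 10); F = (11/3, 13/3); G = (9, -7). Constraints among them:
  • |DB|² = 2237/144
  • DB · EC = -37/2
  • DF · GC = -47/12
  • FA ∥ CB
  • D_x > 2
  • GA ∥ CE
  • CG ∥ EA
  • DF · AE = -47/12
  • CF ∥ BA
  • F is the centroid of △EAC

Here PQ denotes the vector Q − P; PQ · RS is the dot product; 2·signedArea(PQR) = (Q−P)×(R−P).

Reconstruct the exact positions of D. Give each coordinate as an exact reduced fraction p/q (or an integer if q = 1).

D = (5/2, -9/4)

1. D_x = 5/2  [DF · GC = -47/12 ∩ DB · EC = -37/2]
2. D_y = -9/4  [DF · GC = -47/12 ∩ DB · EC = -37/2]
   → D = (5/2, -9/4)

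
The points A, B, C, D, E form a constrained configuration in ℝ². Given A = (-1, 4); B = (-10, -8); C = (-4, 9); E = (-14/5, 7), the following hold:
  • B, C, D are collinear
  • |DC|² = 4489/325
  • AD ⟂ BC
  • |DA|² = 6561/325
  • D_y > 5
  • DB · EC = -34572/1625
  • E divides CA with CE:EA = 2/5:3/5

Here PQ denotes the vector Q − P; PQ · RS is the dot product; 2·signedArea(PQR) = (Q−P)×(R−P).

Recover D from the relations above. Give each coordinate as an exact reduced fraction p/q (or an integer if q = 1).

D = (-1702/325, 1786/325)

1. D_x = -1702/325  [B, C, D are collinear ∩ AD ⟂ BC]
2. D_y = 1786/325  [B, C, D are collinear ∩ AD ⟂ BC]
   → D = (-1702/325, 1786/325)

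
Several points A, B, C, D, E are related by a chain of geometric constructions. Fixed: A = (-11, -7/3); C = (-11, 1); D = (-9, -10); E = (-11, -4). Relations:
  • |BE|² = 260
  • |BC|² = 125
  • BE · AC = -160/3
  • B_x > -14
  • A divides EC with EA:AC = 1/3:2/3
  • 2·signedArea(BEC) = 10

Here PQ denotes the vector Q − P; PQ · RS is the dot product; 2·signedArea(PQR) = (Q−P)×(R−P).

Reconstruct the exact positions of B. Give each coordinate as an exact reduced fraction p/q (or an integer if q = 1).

B = (-13, 12)

1. B_x = -13  [2·signedArea(BEC) = 10 ∩ BE · AC = -160/3]
2. B_y = 12  [2·signedArea(BEC) = 10 ∩ BE · AC = -160/3]
   → B = (-13, 12)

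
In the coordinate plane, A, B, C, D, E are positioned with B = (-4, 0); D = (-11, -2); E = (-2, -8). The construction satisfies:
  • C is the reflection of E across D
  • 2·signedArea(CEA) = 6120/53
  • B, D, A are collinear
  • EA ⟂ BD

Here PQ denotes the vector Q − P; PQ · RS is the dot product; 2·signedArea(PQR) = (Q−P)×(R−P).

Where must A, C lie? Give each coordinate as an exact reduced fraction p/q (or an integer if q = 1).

A = (-226/53, -4/53)
C = (-20, 4)

1. A_x = -226/53  [B, D, A are collinear ∩ EA ⟂ BD]
2. A_y = -4/53  [B, D, A are collinear ∩ EA ⟂ BD]
   → A = (-226/53, -4/53)
3. C_x = -20  [C is the reflection of E across D]
4. C_y = 4  [C is the reflection of E across D]
   → C = (-20, 4)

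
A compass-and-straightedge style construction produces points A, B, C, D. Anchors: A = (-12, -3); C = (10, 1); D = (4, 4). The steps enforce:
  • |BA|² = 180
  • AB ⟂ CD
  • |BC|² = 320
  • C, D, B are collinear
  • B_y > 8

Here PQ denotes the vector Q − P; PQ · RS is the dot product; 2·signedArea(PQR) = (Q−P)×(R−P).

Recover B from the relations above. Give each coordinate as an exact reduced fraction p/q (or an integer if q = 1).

B = (-6, 9)

1. B_x = -6  [C, D, B are collinear ∩ AB ⟂ CD]
2. B_y = 9  [C, D, B are collinear ∩ AB ⟂ CD]
   → B = (-6, 9)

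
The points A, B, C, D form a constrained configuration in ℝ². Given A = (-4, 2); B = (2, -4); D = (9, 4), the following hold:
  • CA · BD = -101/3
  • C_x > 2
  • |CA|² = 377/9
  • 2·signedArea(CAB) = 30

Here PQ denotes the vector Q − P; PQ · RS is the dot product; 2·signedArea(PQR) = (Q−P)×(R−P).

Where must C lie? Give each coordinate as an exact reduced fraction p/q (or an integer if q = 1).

C = (7/3, 2/3)

1. C_x = 7/3  [2·signedArea(CAB) = 30 ∩ CA · BD = -101/3]
2. C_y = 2/3  [2·signedArea(CAB) = 30 ∩ CA · BD = -101/3]
   → C = (7/3, 2/3)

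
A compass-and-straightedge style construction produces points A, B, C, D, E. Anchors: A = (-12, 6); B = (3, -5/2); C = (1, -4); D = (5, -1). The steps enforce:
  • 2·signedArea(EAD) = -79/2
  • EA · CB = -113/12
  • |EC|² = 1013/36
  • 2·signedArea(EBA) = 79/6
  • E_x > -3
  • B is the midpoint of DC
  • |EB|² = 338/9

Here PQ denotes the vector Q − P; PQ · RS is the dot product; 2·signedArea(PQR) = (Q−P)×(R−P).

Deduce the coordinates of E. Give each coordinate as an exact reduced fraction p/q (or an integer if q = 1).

1. E_x = -8/3  [2·signedArea(EBA) = 79/6 ∩ 2·signedArea(EAD) = -79/2]
2. E_y = -1/6  [2·signedArea(EBA) = 79/6 ∩ 2·signedArea(EAD) = -79/2]
   → E = (-8/3, -1/6)

E = (-8/3, -1/6)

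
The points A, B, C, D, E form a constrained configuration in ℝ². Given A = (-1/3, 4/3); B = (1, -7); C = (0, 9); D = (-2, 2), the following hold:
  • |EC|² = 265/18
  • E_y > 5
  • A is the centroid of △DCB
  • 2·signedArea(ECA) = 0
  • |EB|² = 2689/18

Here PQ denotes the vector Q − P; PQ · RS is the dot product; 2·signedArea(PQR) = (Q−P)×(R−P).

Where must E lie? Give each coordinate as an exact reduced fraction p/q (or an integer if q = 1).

E = (-1/6, 31/6)

1. E_x = -1/6  [line 23/3·x + -1/3·y + 3 = 0 ∩ |EB|² = 2689/18]
2. E_y = 31/6  [line 23/3·x + -1/3·y + 3 = 0 ∩ |EB|² = 2689/18]
   → E = (-1/6, 31/6)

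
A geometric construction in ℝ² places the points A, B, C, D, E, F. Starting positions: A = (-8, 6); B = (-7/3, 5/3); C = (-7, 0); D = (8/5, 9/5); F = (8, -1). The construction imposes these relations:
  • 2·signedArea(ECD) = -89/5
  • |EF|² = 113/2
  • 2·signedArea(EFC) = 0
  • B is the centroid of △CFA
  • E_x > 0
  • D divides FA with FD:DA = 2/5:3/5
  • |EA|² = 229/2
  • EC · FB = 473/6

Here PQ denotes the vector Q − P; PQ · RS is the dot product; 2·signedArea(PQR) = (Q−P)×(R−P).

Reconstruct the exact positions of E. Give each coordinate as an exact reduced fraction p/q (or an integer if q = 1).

1. E_x = 1/2  [2·signedArea(EFC) = 0 ∩ 2·signedArea(ECD) = -89/5]
2. E_y = -1/2  [2·signedArea(EFC) = 0 ∩ 2·signedArea(ECD) = -89/5]
   → E = (1/2, -1/2)

E = (1/2, -1/2)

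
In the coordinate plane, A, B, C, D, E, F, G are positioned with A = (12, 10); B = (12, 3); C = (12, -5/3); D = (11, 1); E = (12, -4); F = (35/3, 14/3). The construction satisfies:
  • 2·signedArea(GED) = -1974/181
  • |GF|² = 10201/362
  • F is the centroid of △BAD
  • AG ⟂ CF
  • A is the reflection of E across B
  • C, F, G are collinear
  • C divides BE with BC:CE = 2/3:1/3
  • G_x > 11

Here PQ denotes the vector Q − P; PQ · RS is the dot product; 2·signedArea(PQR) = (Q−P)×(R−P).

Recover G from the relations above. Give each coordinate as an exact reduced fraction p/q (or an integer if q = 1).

1. G_x = 12367/1086  [C, F, G are collinear ∩ AG ⟂ CF]
2. G_y = 10825/1086  [C, F, G are collinear ∩ AG ⟂ CF]
   → G = (12367/1086, 10825/1086)

G = (12367/1086, 10825/1086)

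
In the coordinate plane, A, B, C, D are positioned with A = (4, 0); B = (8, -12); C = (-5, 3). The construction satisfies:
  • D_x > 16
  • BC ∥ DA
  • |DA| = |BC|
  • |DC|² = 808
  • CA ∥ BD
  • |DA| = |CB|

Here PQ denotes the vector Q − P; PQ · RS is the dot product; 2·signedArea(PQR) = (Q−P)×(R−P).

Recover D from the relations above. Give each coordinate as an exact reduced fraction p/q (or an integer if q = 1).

D = (17, -15)

1. D_x = 17  [BC ∥ DA ∩ CA ∥ BD]
2. D_y = -15  [BC ∥ DA ∩ CA ∥ BD]
   → D = (17, -15)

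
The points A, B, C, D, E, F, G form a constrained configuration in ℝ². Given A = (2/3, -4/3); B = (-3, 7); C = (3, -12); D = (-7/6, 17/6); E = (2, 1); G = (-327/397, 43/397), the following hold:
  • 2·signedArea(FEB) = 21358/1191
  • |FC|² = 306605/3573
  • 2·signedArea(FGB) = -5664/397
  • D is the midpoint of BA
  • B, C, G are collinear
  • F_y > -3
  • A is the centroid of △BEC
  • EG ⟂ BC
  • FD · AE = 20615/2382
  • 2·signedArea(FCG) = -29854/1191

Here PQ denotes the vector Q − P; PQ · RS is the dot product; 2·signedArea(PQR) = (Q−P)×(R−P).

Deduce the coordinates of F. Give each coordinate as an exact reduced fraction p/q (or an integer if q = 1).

1. F_x = 2569/1191  [2·signedArea(FCG) = -29854/1191 ∩ 2·signedArea(FEB) = 21358/1191]
2. F_y = -3305/1191  [2·signedArea(FCG) = -29854/1191 ∩ 2·signedArea(FEB) = 21358/1191]
   → F = (2569/1191, -3305/1191)

F = (2569/1191, -3305/1191)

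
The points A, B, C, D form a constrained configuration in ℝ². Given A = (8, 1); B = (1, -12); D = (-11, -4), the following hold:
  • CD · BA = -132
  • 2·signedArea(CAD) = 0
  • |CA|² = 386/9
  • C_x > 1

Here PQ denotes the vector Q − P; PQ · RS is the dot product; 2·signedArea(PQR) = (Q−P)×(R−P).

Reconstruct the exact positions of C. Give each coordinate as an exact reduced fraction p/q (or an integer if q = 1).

1. C_x = 5/3  [2·signedArea(CAD) = 0 ∩ CD · BA = -132]
2. C_y = -2/3  [2·signedArea(CAD) = 0 ∩ CD · BA = -132]
   → C = (5/3, -2/3)

C = (5/3, -2/3)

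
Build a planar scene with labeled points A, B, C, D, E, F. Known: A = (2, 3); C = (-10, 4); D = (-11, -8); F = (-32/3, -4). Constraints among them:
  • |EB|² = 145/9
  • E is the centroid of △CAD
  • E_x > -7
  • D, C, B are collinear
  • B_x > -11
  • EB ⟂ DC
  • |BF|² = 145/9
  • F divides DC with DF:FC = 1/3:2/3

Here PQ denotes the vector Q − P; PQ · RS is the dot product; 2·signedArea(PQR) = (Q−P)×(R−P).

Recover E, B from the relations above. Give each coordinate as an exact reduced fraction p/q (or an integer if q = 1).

B = (-31/3, 0)
E = (-19/3, -1/3)

1. E_x = -19/3  [E is the centroid of △CAD]
2. E_y = -1/3  [E is the centroid of △CAD]
   → E = (-19/3, -1/3)
3. B_x = -31/3  [D, C, B are collinear ∩ EB ⟂ DC]
4. B_y = 0  [D, C, B are collinear ∩ EB ⟂ DC]
   → B = (-31/3, 0)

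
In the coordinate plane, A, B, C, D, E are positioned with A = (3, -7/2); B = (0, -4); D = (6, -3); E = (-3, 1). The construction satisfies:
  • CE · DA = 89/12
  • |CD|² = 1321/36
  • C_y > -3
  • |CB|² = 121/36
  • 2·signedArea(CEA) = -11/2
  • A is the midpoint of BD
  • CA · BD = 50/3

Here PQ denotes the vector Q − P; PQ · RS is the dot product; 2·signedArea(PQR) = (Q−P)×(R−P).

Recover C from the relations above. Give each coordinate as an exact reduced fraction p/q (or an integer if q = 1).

C = (0, -13/6)

1. C_x = 0  [CA · BD = 50/3 ∩ 2·signedArea(CEA) = -11/2]
2. C_y = -13/6  [CA · BD = 50/3 ∩ 2·signedArea(CEA) = -11/2]
   → C = (0, -13/6)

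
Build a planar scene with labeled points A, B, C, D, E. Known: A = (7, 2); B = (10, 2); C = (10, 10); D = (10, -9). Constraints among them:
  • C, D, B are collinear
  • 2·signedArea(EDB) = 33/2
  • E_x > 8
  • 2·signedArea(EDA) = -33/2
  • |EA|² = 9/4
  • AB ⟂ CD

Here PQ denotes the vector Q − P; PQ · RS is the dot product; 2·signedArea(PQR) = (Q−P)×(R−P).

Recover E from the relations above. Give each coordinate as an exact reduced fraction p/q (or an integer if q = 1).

E = (17/2, 2)

1. E_x = 17/2  [2·signedArea(EDB) = 33/2 ∩ 2·signedArea(EDA) = -33/2]
2. E_y = 2  [2·signedArea(EDB) = 33/2 ∩ 2·signedArea(EDA) = -33/2]
   → E = (17/2, 2)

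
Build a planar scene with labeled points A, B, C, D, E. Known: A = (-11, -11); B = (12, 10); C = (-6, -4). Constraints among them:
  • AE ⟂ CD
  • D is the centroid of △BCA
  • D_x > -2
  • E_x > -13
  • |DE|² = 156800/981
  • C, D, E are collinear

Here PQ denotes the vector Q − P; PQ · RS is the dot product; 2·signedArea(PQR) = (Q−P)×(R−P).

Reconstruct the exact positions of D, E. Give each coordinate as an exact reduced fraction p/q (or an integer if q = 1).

D = (-5/3, -5/3)
E = (-1395/109, -835/109)

1. D_x = -5/3  [D is the centroid of △BCA]
2. D_y = -5/3  [D is the centroid of △BCA]
   → D = (-5/3, -5/3)
3. E_x = -1395/109  [C, D, E are collinear ∩ AE ⟂ CD]
4. E_y = -835/109  [C, D, E are collinear ∩ AE ⟂ CD]
   → E = (-1395/109, -835/109)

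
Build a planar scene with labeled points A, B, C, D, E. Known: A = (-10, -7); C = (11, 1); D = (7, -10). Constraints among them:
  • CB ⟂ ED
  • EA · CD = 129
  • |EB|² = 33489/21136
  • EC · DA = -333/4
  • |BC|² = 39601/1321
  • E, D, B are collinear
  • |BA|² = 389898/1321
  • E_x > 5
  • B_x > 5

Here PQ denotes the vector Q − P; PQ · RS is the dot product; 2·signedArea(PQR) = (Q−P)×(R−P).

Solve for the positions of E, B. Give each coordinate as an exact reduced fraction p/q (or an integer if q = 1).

1. E_x = 23/4  [EA · CD = 129 ∩ EC · DA = -333/4]
2. E_y = -1  [EA · CD = 129 ∩ EC · DA = -333/4]
   → E = (23/4, -1)
3. B_x = 7367/1321  [E, D, B are collinear ∩ CB ⟂ ED]
4. B_y = 326/1321  [E, D, B are collinear ∩ CB ⟂ ED]
   → B = (7367/1321, 326/1321)

B = (7367/1321, 326/1321)
E = (23/4, -1)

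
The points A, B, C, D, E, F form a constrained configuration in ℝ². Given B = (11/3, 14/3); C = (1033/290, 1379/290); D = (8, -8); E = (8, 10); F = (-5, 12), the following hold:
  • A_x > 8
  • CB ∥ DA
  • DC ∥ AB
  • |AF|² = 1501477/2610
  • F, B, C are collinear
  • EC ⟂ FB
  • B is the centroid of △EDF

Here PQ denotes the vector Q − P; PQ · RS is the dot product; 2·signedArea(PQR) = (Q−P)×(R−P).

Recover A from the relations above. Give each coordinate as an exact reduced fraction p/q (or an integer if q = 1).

1. A_x = 7051/870  [DC ∥ AB ∩ CB ∥ DA]
2. A_y = -7037/870  [DC ∥ AB ∩ CB ∥ DA]
   → A = (7051/870, -7037/870)

A = (7051/870, -7037/870)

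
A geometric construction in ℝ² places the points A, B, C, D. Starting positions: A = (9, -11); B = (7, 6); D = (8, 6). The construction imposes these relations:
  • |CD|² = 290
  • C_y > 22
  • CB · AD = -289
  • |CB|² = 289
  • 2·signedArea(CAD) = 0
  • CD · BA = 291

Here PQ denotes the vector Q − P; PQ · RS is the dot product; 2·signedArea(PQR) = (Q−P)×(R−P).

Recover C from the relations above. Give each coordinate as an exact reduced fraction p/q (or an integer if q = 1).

C = (7, 23)

1. C_x = 7  [2·signedArea(CAD) = 0 ∩ CB · AD = -289]
2. C_y = 23  [2·signedArea(CAD) = 0 ∩ CB · AD = -289]
   → C = (7, 23)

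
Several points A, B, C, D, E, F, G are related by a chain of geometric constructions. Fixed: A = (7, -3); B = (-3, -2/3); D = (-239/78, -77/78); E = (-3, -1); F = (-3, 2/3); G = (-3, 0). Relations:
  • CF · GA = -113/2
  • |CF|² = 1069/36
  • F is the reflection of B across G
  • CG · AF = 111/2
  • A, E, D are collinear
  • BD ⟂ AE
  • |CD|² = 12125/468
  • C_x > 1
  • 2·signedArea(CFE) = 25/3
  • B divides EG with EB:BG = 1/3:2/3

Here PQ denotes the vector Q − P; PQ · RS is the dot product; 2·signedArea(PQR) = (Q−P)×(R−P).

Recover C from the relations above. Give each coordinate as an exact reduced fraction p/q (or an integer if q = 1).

C = (2, -3/2)

1. C_x = 2  [2·signedArea(CFE) = 25/3 ∩ CG · AF = 111/2]
2. C_y = -3/2  [2·signedArea(CFE) = 25/3 ∩ CG · AF = 111/2]
   → C = (2, -3/2)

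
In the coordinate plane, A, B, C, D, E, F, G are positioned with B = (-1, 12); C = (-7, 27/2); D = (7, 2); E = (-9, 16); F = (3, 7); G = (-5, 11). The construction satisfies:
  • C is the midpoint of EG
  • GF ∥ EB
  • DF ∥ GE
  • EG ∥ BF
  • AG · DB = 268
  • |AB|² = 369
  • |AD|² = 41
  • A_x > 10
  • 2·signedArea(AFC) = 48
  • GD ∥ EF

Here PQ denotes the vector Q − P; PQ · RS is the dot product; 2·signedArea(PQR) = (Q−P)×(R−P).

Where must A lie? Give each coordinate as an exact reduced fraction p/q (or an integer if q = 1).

1. A_x = 11  [2·signedArea(AFC) = 48 ∩ AG · DB = 268]
2. A_y = -3  [2·signedArea(AFC) = 48 ∩ AG · DB = 268]
   → A = (11, -3)

A = (11, -3)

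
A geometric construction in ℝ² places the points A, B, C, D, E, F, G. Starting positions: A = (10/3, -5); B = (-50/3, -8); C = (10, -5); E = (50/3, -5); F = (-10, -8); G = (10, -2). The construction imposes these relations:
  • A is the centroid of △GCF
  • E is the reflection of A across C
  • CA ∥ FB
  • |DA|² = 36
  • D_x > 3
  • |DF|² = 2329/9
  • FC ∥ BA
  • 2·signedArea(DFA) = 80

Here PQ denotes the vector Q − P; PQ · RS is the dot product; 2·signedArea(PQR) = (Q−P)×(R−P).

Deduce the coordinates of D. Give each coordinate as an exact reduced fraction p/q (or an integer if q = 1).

1. D_x = 10/3  [line -3·x + 40/3·y + -10/3 = 0 ∩ |DF|² = 2329/9]
2. D_y = 1  [line -3·x + 40/3·y + -10/3 = 0 ∩ |DF|² = 2329/9]
   → D = (10/3, 1)

D = (10/3, 1)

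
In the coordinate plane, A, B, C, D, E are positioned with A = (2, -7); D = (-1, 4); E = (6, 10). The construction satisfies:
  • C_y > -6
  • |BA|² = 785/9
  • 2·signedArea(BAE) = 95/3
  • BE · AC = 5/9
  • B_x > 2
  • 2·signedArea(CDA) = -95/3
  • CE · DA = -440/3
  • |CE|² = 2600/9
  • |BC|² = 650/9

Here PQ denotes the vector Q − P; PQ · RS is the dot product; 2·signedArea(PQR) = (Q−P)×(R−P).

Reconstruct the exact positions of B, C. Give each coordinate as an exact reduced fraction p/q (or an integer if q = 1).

B = (7/3, 7/3)
C = (-4/3, -16/3)

1. B_x = 7/3  [line -17·x + 4·y + 91/3 = 0 ∩ |BA|² = 785/9]
2. B_y = 7/3  [line -17·x + 4·y + 91/3 = 0 ∩ |BA|² = 785/9]
   → B = (7/3, 7/3)
3. C_x = -4/3  [2·signedArea(CDA) = -95/3 ∩ BE · AC = 5/9]
4. C_y = -16/3  [2·signedArea(CDA) = -95/3 ∩ BE · AC = 5/9]
   → C = (-4/3, -16/3)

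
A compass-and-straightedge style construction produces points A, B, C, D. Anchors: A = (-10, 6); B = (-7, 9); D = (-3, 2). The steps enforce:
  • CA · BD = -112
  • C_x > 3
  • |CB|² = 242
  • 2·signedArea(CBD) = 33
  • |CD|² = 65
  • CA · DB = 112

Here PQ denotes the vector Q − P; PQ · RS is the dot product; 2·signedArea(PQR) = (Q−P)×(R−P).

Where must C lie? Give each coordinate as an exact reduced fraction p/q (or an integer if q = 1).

1. C_x = 4  [CA · DB = 112 ∩ 2·signedArea(CBD) = 33]
2. C_y = -2  [CA · DB = 112 ∩ 2·signedArea(CBD) = 33]
   → C = (4, -2)

C = (4, -2)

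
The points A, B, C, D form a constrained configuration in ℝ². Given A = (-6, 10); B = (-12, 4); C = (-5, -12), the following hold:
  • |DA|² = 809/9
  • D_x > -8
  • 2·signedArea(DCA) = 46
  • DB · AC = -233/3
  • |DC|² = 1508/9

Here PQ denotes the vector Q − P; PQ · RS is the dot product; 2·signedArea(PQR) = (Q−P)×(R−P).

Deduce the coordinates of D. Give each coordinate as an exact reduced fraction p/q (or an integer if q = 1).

1. D_x = -23/3  [DB · AC = -233/3 ∩ 2·signedArea(DCA) = 46]
2. D_y = 2/3  [DB · AC = -233/3 ∩ 2·signedArea(DCA) = 46]
   → D = (-23/3, 2/3)

D = (-23/3, 2/3)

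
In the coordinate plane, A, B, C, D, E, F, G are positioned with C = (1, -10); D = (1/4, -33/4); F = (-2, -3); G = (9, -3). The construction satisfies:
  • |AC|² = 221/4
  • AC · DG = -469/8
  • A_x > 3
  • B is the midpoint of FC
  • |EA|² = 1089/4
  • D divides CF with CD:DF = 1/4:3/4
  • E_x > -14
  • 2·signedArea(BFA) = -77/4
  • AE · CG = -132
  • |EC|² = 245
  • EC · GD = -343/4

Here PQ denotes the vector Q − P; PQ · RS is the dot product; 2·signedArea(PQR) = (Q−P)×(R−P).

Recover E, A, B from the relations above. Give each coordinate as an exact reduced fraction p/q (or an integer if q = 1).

1. B_x = -1/2  [B is the midpoint of FC]
2. B_y = -13/2  [B is the midpoint of FC]
   → B = (-1/2, -13/2)
3. A_x = 7/2  [AC · DG = -469/8 ∩ 2·signedArea(BFA) = -77/4]
4. A_y = -3  [AC · DG = -469/8 ∩ 2·signedArea(BFA) = -77/4]
   → A = (7/2, -3)
5. E_x = -13  [EC · GD = -343/4 ∩ AE · CG = -132]
6. E_y = -3  [EC · GD = -343/4 ∩ AE · CG = -132]
   → E = (-13, -3)

A = (7/2, -3)
B = (-1/2, -13/2)
E = (-13, -3)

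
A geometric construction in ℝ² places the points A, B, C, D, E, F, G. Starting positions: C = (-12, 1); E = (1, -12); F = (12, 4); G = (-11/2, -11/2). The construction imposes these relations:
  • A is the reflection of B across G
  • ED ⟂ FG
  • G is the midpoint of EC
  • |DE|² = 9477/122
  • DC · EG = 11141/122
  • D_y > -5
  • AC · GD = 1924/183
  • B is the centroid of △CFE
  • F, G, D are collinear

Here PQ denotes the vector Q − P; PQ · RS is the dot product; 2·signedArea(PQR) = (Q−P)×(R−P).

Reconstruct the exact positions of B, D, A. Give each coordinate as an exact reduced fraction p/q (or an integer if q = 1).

1. B_x = 1/3  [B is the centroid of △CFE]
2. B_y = -7/3  [B is the centroid of △CFE]
   → B = (1/3, -7/3)
3. D_x = -391/122  [F, G, D are collinear ∩ ED ⟂ FG]
4. D_y = -519/122  [F, G, D are collinear ∩ ED ⟂ FG]
   → D = (-391/122, -519/122)
5. A_x = -34/3  [A is the reflection of B across G]
6. A_y = -26/3  [A is the reflection of B across G]
   → A = (-34/3, -26/3)

A = (-34/3, -26/3)
B = (1/3, -7/3)
D = (-391/122, -519/122)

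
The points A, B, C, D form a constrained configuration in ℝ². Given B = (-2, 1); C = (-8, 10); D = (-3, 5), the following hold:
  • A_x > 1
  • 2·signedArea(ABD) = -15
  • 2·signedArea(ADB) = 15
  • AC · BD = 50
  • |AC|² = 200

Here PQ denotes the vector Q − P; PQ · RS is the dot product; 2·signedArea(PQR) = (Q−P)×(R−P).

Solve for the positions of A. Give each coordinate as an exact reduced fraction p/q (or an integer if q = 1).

A = (2, 0)

1. A_x = 2  [2·signedArea(ADB) = 15 ∩ AC · BD = 50]
2. A_y = 0  [2·signedArea(ADB) = 15 ∩ AC · BD = 50]
   → A = (2, 0)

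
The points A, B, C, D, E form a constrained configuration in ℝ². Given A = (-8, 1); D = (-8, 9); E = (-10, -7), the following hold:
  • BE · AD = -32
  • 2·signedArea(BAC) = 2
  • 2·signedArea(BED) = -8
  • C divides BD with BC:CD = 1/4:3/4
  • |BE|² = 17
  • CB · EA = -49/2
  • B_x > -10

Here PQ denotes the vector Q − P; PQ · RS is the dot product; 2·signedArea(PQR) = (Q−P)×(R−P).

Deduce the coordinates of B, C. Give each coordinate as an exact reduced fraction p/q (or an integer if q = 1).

B = (-9, -3)
C = (-35/4, 0)

1. B_x = -9  [2·signedArea(BED) = -8 ∩ BE · AD = -32]
2. B_y = -3  [2·signedArea(BED) = -8 ∩ BE · AD = -32]
   → B = (-9, -3)
3. C_x = -35/4  [C divides BD with BC:CD = 1/4:3/4]
4. C_y = 0  [C divides BD with BC:CD = 1/4:3/4]
   → C = (-35/4, 0)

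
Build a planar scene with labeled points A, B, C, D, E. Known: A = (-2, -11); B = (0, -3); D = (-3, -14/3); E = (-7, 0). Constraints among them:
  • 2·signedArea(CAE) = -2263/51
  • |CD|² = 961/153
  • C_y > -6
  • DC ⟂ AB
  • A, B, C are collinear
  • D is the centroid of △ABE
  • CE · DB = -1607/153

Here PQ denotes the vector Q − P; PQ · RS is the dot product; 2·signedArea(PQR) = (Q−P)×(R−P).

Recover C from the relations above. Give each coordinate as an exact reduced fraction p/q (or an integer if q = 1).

C = (-29/51, -269/51)

1. C_x = -29/51  [A, B, C are collinear ∩ DC ⟂ AB]
2. C_y = -269/51  [A, B, C are collinear ∩ DC ⟂ AB]
   → C = (-29/51, -269/51)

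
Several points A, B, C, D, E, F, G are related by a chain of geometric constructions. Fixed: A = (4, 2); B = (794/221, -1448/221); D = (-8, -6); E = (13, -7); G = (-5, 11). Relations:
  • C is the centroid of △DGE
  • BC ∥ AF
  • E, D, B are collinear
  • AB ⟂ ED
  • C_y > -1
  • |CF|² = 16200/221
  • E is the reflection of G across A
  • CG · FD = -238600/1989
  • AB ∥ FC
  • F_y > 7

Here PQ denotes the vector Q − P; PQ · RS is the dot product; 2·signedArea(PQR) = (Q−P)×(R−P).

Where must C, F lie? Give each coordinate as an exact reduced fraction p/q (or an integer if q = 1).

1. C_x = 0  [C is the centroid of △DGE]
2. C_y = -2/3  [C is the centroid of △DGE]
   → C = (0, -2/3)
3. F_x = 90/221  [AB ∥ FC ∩ BC ∥ AF]
4. F_y = 5228/663  [AB ∥ FC ∩ BC ∥ AF]
   → F = (90/221, 5228/663)

C = (0, -2/3)
F = (90/221, 5228/663)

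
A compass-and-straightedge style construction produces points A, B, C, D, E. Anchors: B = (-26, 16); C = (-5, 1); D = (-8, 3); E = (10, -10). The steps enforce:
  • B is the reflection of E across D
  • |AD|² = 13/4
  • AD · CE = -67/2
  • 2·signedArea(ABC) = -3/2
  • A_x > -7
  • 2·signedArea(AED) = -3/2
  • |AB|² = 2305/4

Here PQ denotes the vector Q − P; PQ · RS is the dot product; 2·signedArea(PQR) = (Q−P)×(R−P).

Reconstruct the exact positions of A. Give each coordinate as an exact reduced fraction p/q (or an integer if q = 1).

1. A_x = -13/2  [2·signedArea(AED) = -3/2 ∩ AD · CE = -67/2]
2. A_y = 2  [2·signedArea(AED) = -3/2 ∩ AD · CE = -67/2]
   → A = (-13/2, 2)

A = (-13/2, 2)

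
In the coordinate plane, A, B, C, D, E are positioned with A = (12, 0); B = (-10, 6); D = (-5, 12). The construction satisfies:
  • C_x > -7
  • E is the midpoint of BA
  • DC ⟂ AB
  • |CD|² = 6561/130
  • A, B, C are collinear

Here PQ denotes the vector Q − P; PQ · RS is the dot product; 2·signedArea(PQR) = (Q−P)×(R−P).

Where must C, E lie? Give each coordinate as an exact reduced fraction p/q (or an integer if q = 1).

C = (-893/130, 669/130)
E = (1, 3)

1. C_x = -893/130  [A, B, C are collinear ∩ DC ⟂ AB]
2. C_y = 669/130  [A, B, C are collinear ∩ DC ⟂ AB]
   → C = (-893/130, 669/130)
3. E_x = 1  [E is the midpoint of BA]
4. E_y = 3  [E is the midpoint of BA]
   → E = (1, 3)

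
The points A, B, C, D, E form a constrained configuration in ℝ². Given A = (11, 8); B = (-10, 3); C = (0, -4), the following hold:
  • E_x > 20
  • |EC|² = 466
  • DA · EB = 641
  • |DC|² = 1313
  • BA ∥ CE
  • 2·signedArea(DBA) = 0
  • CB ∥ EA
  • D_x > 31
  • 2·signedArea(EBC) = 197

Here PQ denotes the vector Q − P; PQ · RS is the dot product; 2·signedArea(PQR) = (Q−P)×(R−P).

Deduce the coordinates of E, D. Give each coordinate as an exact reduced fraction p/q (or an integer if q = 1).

1. E_x = 21  [CB ∥ EA ∩ BA ∥ CE]
2. E_y = 1  [CB ∥ EA ∩ BA ∥ CE]
   → E = (21, 1)
3. D_x = 32  [2·signedArea(DBA) = 0 ∩ DA · EB = 641]
4. D_y = 13  [2·signedArea(DBA) = 0 ∩ DA · EB = 641]
   → D = (32, 13)

D = (32, 13)
E = (21, 1)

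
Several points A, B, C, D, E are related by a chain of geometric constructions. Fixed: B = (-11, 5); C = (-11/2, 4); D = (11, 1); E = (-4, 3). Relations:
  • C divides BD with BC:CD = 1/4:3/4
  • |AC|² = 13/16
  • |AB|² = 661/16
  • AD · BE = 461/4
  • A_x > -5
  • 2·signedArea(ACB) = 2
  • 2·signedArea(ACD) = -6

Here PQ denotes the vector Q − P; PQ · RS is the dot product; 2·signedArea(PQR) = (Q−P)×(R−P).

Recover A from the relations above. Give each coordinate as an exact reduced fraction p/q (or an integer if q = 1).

1. A_x = -19/4  [2·signedArea(ACB) = 2 ∩ AD · BE = 461/4]
2. A_y = 7/2  [2·signedArea(ACB) = 2 ∩ AD · BE = 461/4]
   → A = (-19/4, 7/2)

A = (-19/4, 7/2)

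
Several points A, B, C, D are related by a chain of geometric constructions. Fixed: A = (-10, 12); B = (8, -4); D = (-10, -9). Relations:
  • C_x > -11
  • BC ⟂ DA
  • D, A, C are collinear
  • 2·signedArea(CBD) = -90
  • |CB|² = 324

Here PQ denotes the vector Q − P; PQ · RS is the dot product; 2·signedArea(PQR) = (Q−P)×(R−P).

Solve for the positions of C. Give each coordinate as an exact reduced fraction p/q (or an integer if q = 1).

1. C_x = -10  [D, A, C are collinear ∩ BC ⟂ DA]
2. C_y = -4  [D, A, C are collinear ∩ BC ⟂ DA]
   → C = (-10, -4)

C = (-10, -4)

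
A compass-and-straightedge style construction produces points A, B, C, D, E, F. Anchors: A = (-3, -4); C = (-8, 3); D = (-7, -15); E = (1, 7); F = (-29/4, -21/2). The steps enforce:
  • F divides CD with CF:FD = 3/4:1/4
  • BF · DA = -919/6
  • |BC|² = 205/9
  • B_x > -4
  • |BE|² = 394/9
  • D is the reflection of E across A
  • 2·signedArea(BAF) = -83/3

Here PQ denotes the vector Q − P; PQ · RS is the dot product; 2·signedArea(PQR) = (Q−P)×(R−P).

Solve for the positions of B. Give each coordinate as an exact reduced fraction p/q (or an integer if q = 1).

1. B_x = -10/3  [2·signedArea(BAF) = -83/3 ∩ BF · DA = -919/6]
2. B_y = 2  [2·signedArea(BAF) = -83/3 ∩ BF · DA = -919/6]
   → B = (-10/3, 2)

B = (-10/3, 2)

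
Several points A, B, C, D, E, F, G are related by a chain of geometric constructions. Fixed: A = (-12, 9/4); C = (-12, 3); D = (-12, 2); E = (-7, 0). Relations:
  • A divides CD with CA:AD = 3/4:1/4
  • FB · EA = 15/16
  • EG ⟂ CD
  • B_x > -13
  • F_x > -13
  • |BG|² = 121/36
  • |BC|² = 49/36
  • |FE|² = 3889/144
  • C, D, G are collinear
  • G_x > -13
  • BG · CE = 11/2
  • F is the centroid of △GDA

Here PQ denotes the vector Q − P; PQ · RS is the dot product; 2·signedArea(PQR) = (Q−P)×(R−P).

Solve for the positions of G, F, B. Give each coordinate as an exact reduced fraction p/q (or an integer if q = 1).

1. G_x = -12  [C, D, G are collinear ∩ EG ⟂ CD]
2. G_y = 0  [C, D, G are collinear ∩ EG ⟂ CD]
   → G = (-12, 0)
3. F_x = -12  [F is the centroid of △GDA]
4. F_y = 17/12  [F is the centroid of △GDA]
   → F = (-12, 17/12)
5. B_x = -12  [BG · CE = 11/2 ∩ FB · EA = 15/16]
6. B_y = 11/6  [BG · CE = 11/2 ∩ FB · EA = 15/16]
   → B = (-12, 11/6)

B = (-12, 11/6)
F = (-12, 17/12)
G = (-12, 0)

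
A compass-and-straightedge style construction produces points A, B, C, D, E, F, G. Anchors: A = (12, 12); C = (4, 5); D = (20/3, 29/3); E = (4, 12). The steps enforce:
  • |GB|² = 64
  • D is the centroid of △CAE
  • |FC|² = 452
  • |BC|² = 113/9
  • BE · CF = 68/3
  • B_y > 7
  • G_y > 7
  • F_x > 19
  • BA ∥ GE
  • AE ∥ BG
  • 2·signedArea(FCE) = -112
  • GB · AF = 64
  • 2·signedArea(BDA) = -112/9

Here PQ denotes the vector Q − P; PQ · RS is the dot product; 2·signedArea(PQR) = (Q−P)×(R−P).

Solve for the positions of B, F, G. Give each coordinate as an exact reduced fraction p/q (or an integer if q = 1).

B = (20/3, 22/3)
F = (20, 19)
G = (-4/3, 22/3)

1. B_x = 20/3  [line -7/3·x + 16/3·y + -212/9 = 0 ∩ |BC|² = 113/9]
2. B_y = 22/3  [line -7/3·x + 16/3·y + -212/9 = 0 ∩ |BC|² = 113/9]
   → B = (20/3, 22/3)
3. F_x = 20  [2·signedArea(FCE) = -112 ∩ BE · CF = 68/3]
4. F_y = 19  [2·signedArea(FCE) = -112 ∩ BE · CF = 68/3]
   → F = (20, 19)
5. G_x = -4/3  [BA ∥ GE ∩ AE ∥ BG]
6. G_y = 22/3  [BA ∥ GE ∩ AE ∥ BG]
   → G = (-4/3, 22/3)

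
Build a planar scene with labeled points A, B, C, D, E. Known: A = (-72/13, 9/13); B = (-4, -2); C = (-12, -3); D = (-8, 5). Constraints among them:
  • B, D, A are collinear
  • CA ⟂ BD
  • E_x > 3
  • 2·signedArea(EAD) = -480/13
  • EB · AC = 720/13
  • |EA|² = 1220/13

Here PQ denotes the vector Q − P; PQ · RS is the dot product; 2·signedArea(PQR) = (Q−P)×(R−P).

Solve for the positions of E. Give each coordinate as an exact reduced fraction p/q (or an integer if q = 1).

E = (4, -1)

1. E_x = 4  [line -56/13·x + -32/13·y + 192/13 = 0 ∩ |EA|² = 1220/13]
2. E_y = -1  [line -56/13·x + -32/13·y + 192/13 = 0 ∩ |EA|² = 1220/13]
   → E = (4, -1)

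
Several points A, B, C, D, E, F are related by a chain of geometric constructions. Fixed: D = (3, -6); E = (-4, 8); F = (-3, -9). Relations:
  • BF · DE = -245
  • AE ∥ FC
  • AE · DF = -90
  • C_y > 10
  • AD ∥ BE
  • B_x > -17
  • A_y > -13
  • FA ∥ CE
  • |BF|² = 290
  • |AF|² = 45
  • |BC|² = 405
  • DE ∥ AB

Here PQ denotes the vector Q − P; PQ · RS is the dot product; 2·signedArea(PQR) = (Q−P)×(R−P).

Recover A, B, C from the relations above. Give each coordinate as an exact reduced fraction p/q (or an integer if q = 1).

1. A_x = -9  [line 6·x + 3·y + 90 = 0 ∩ |AF|² = 45]
2. A_y = -12  [line 6·x + 3·y + 90 = 0 ∩ |AF|² = 45]
   → A = (-9, -12)
3. B_x = -16  [AD ∥ BE ∩ DE ∥ AB]
4. B_y = 2  [AD ∥ BE ∩ DE ∥ AB]
   → B = (-16, 2)
5. C_x = 2  [FA ∥ CE ∩ AE ∥ FC]
6. C_y = 11  [FA ∥ CE ∩ AE ∥ FC]
   → C = (2, 11)

A = (-9, -12)
B = (-16, 2)
C = (2, 11)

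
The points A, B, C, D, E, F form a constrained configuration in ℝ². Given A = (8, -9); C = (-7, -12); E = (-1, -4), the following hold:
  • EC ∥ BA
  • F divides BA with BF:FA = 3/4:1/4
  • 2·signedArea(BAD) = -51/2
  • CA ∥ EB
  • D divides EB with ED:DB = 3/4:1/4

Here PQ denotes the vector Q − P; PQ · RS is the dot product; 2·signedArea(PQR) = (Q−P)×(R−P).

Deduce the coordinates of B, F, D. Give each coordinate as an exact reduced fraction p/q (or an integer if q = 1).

1. B_x = 14  [EC ∥ BA ∩ CA ∥ EB]
2. B_y = -1  [EC ∥ BA ∩ CA ∥ EB]
   → B = (14, -1)
3. F_x = 19/2  [F divides BA with BF:FA = 3/4:1/4]
4. F_y = -7  [F divides BA with BF:FA = 3/4:1/4]
   → F = (19/2, -7)
5. D_x = 41/4  [D divides EB with ED:DB = 3/4:1/4]
6. D_y = -7/4  [D divides EB with ED:DB = 3/4:1/4]
   → D = (41/4, -7/4)

B = (14, -1)
D = (41/4, -7/4)
F = (19/2, -7)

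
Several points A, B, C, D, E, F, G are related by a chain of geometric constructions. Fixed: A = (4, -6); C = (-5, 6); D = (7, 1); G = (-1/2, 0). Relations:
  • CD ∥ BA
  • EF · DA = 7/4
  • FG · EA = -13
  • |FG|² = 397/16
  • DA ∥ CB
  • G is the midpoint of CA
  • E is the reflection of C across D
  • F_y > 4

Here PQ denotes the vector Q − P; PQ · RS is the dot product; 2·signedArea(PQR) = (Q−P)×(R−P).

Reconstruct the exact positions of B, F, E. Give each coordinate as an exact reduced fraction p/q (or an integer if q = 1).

B = (-8, -1)
E = (19, -4)
F = (-2, 19/4)

1. B_x = -8  [CD ∥ BA ∩ DA ∥ CB]
2. B_y = -1  [CD ∥ BA ∩ DA ∥ CB]
   → B = (-8, -1)
3. E_x = 19  [E is the reflection of C across D]
4. E_y = -4  [E is the reflection of C across D]
   → E = (19, -4)
5. F_x = -2  [FG · EA = -13 ∩ EF · DA = 7/4]
6. F_y = 19/4  [FG · EA = -13 ∩ EF · DA = 7/4]
   → F = (-2, 19/4)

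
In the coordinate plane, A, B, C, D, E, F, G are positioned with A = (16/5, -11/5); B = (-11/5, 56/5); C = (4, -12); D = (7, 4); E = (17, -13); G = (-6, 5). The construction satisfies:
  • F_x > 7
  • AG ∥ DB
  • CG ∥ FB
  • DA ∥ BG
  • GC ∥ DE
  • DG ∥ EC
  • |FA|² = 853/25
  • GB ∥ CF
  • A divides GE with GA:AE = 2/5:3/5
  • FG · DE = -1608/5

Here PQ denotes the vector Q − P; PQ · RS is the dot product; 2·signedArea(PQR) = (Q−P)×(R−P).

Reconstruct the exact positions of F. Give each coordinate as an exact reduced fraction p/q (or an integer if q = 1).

F = (39/5, -29/5)

1. F_x = 39/5  [CG ∥ FB ∩ GB ∥ CF]
2. F_y = -29/5  [CG ∥ FB ∩ GB ∥ CF]
   → F = (39/5, -29/5)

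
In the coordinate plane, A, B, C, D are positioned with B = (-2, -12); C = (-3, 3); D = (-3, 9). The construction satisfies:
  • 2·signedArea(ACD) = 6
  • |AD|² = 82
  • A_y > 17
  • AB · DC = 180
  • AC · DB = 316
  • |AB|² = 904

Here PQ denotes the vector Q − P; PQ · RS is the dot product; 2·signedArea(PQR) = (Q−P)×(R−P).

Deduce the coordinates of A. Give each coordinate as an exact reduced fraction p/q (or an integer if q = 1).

1. A_x = -4  [2·signedArea(ACD) = 6 ∩ AC · DB = 316]
2. A_y = 18  [2·signedArea(ACD) = 6 ∩ AC · DB = 316]
   → A = (-4, 18)

A = (-4, 18)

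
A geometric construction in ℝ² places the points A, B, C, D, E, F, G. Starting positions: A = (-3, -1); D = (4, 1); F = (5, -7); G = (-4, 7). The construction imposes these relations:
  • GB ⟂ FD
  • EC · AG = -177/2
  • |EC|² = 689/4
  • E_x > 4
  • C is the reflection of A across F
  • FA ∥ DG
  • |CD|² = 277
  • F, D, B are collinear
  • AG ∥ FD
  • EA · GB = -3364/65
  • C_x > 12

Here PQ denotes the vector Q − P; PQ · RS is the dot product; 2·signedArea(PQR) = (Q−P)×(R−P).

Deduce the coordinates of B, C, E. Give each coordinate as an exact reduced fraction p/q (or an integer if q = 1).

1. B_x = 204/65  [F, D, B are collinear ∩ GB ⟂ FD]
2. B_y = 513/65  [F, D, B are collinear ∩ GB ⟂ FD]
   → B = (204/65, 513/65)
3. C_x = 13  [C is the reflection of A across F]
4. C_y = -13  [C is the reflection of A across F]
   → C = (13, -13)
5. E_x = 9/2  [EC · AG = -177/2 ∩ EA · GB = -3364/65]
6. E_y = -3  [EC · AG = -177/2 ∩ EA · GB = -3364/65]
   → E = (9/2, -3)

B = (204/65, 513/65)
C = (13, -13)
E = (9/2, -3)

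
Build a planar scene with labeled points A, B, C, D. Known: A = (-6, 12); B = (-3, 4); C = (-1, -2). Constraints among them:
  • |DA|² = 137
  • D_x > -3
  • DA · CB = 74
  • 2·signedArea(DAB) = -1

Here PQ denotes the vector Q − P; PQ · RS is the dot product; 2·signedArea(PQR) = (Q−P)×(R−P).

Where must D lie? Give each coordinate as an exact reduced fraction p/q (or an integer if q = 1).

1. D_x = -2  [2·signedArea(DAB) = -1 ∩ DA · CB = 74]
2. D_y = 1  [2·signedArea(DAB) = -1 ∩ DA · CB = 74]
   → D = (-2, 1)

D = (-2, 1)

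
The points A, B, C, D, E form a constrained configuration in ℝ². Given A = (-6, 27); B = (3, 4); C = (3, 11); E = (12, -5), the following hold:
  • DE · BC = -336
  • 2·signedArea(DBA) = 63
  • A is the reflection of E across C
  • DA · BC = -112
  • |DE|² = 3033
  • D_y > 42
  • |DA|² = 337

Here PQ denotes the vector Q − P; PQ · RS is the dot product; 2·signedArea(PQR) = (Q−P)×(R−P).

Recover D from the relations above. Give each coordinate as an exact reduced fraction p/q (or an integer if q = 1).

1. D_x = -15  [DE · BC = -336 ∩ 2·signedArea(DBA) = 63]
2. D_y = 43  [DE · BC = -336 ∩ 2·signedArea(DBA) = 63]
   → D = (-15, 43)

D = (-15, 43)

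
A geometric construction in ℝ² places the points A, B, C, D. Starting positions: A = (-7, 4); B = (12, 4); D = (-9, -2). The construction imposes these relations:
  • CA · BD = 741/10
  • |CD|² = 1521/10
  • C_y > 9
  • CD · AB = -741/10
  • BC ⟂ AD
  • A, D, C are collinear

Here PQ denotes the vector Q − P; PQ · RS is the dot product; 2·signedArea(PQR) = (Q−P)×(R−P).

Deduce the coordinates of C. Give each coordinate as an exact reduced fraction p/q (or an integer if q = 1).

C = (-51/10, 97/10)

1. C_x = -51/10  [A, D, C are collinear ∩ BC ⟂ AD]
2. C_y = 97/10  [A, D, C are collinear ∩ BC ⟂ AD]
   → C = (-51/10, 97/10)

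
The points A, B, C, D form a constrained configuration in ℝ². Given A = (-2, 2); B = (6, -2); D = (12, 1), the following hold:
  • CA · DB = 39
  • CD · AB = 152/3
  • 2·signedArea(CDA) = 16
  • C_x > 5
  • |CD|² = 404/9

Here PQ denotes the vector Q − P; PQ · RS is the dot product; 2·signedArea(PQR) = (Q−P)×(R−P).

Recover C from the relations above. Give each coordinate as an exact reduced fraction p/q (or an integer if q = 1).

C = (16/3, 1/3)

1. C_x = 16/3  [CD · AB = 152/3 ∩ CA · DB = 39]
2. C_y = 1/3  [CD · AB = 152/3 ∩ CA · DB = 39]
   → C = (16/3, 1/3)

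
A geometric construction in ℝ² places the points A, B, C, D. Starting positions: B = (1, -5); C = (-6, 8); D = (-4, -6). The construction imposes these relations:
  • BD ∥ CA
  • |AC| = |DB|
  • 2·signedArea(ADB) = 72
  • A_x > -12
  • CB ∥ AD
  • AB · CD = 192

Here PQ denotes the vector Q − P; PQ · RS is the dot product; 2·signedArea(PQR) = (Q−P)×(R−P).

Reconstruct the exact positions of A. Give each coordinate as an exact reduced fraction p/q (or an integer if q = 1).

A = (-11, 7)

1. A_x = -11  [CB ∥ AD ∩ BD ∥ CA]
2. A_y = 7  [CB ∥ AD ∩ BD ∥ CA]
   → A = (-11, 7)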